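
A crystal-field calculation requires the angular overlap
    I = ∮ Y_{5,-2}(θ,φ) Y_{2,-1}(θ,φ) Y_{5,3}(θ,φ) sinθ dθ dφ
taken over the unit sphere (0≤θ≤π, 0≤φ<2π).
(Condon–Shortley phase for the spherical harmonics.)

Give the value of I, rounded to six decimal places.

-0.161739

Rules hold: Σm=0, L=12 even, 3≤5≤7.
N = 11·5·11 = 605
Δ = 2!·8!·2!/13! = 1/38610
Racah Σ t=0..2: t=0:+1/2880 t=1:−1/576 t=2:+1/2880 = -1/960
⇒ 3j(5 2 5; 0 0 0)² = 10/429, sgn +1
Racah Σ t=0..1: t=0:+1/10080 t=1:−1/2880 = -1/4032
⇒ 3j(5 2 5; -2 -1 3)² = 10/429, sgn -1
4πI² = N·(3j₀)²·(3jₘ)² = 500/1521
I = -1·√(0.328731/4π) = -0.16173926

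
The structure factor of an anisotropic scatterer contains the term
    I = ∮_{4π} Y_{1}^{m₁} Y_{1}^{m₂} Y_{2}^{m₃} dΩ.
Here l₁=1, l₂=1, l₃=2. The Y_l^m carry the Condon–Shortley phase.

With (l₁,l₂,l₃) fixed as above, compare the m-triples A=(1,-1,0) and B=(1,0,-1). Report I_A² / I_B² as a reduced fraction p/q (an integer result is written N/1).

1/3

l's match ⇒ only the (l;m) 3-j factors differ between A and B.
A: triangle coeff Δ(1,1,2) = 1/30; Σ_t [0,0]: t=0:+1/4 = 1/4; (3j)²=1/30 [(1 1 2; 1 -1 0)], sign=+1
B: triangle coeff Δ(1,1,2) = 1/30; Σ_t [0,0]: t=0:+1/2 = 1/2; (3j)²=1/10 [(1 1 2; 1 0 -1)], sign=-1
I_A²/I_B² = (1/30)/(1/10) = 1/3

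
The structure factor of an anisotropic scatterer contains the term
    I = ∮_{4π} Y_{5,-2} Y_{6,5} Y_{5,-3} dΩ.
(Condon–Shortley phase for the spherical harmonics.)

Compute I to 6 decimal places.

-0.065948

Checks pass: Σm=0; 16 even; l₃=5∈[1,11].
(2·5+1)(2·6+1)(2·5+1) = 1573
Δ: 6! 4! 6! / 17! → 1/28588560
sum: t=1:−1/345600 t=2:+1/13824 t=3:−1/5184 t=4:+1/13824 t=5:−1/345600 = -7/129600
3j²(5 6 5; 0 0 0) = Δ·Π!·Σ² = 80/7293  (sign +1)
sum: t=5:−1/345600 t=6:+1/518400 = -1/1036800
3j²(5 6 5; -2 5 -3) = Δ·Π!·Σ² = 7/2210  (sign -1)
combine: 4πI² = 1573·80/7293·7/2210 = 616/11271
take √, sign -1: I = -0.06594839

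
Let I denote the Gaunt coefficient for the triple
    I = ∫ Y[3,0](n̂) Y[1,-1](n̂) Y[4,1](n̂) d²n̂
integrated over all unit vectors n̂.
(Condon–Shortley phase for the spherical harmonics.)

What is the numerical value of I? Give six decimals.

-0.194664

Rules hold: Σm=0, L=8 even, 2≤4≤4.
N = 7·3·9 = 189
Δ = 0!·6!·2!/9! = 1/252
Racah Σ t=0..0: t=0:+1/36 = 1/36
⇒ 3j(3 1 4; 0 0 0)² = 4/63, sgn +1
Racah Σ t=0..0: t=0:+1/72 = 1/72
⇒ 3j(3 1 4; 0 -1 1)² = 5/126, sgn -1
4πI² = N·(3j₀)²·(3jₘ)² = 10/21
I = -1·√(0.47619/4π) = -0.19466390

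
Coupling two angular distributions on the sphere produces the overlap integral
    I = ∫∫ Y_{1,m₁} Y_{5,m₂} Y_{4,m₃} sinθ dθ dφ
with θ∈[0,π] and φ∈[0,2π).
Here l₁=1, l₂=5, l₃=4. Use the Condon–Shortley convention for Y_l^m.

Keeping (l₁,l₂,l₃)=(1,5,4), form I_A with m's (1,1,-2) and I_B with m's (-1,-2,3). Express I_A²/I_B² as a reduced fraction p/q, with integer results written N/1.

l's match ⇒ only the (l;m) 3-j factors differ between A and B.
A: triangle coeff Δ(1,5,4) = 1/495; Σ_t [0,0]: t=0:+1/2880 = 1/2880; (3j)²=2/165 [(1 5 4; 1 1 -2)], sign=+1
B: triangle coeff Δ(1,5,4) = 1/495; Σ_t [2,2]: t=2:+1/10080 = 1/10080; (3j)²=1/165 [(1 5 4; -1 -2 3)], sign=-1
I_A²/I_B² = (2/165)/(1/165) = 2/1

2/1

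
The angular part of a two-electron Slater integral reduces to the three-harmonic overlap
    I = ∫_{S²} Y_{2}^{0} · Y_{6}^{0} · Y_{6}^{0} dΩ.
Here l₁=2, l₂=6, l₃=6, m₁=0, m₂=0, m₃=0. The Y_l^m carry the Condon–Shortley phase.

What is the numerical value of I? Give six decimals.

Rules hold: Σm=0, L=14 even, 4≤6≤8.
N = 5·13·13 = 845
Δ = 2!·2!·10!/15! = 1/90090
Racah Σ t=0..2: t=0:+1/69120 t=1:−1/14400 t=2:+1/69120 = -7/172800
⇒ 3j(2 6 6; 0 0 0)² = 14/715, sgn -1
(m-triple is (0,0,0) — same symbol as above.)
4πI² = N·(3j₀)²·(3jₘ)² = 196/605
I = +1·√(0.323967/4π) = 0.16056298

0.160563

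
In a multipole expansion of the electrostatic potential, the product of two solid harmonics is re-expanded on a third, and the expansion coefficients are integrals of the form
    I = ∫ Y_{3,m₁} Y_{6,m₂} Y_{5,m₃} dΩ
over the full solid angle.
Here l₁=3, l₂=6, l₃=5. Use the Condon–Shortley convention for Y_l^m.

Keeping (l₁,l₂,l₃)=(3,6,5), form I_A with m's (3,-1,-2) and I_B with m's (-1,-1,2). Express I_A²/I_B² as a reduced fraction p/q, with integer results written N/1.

49/15

Same 3,6,5: normalisation and zero-m 3j drop out of the ratio.
A: Δ: 4! 2! 8! / 15! → 1/675675; sum: t=0:+1/34560 = 1/34560; 3j²(3 6 5; 3 -1 -2) = Δ·Π!·Σ² = 7/429  (sign -1)
B: Δ: 4! 2! 8! / 15! → 1/675675; sum: t=2:+1/5760 t=3:−1/8640 t=4:+1/241920 = 1/16128; 3j²(3 6 5; -1 -1 2) = Δ·Π!·Σ² = 5/1001  (sign -1)
I_A²/I_B² = (7/429)/(5/1001) = 49/15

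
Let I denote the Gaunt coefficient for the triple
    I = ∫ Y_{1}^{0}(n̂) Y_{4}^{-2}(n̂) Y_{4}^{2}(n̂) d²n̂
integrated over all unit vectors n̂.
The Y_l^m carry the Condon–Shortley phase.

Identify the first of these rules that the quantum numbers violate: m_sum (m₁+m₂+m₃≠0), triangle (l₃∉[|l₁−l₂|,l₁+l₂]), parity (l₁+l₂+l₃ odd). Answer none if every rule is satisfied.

m₁+m₂+m₃ = 0 − 2 + 2 = 0  ✓
triangle: |1−4|=3 ≤ l₃=4 ≤ 1+4=5  ✓
parity: l₁+l₂+l₃ = 9 is odd  ✗

parity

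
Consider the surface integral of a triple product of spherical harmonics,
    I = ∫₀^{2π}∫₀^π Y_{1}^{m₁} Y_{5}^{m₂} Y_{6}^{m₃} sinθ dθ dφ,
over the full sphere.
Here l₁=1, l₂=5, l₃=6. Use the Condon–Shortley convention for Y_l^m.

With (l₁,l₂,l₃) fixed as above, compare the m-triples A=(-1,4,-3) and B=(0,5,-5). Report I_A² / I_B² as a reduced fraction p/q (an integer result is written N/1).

l's match ⇒ only the (l;m) 3-j factors differ between A and B.
A: triangle coeff Δ(1,5,6) = 1/858; Σ_t [0,0]: t=0:+1/725760 = 1/725760; (3j)²=1/286 [(1 5 6; -1 4 -3)], sign=-1
B: triangle coeff Δ(1,5,6) = 1/858; Σ_t [0,0]: t=0:+1/3628800 = 1/3628800; (3j)²=1/78 [(1 5 6; 0 5 -5)], sign=-1
I_A²/I_B² = (1/286)/(1/78) = 3/11

3/11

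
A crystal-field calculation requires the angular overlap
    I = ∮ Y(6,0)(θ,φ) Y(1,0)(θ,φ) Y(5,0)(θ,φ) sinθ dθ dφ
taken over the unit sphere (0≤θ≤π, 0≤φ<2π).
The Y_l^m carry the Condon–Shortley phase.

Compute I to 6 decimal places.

0.245154

Checks pass: Σm=0; 12 even; l₃=5∈[5,7].
(2·6+1)(2·1+1)(2·5+1) = 429
Δ: 2! 10! 0! / 13! → 1/858
sum: t=1:−1/14400 = -1/14400
3j²(6 1 5; 0 0 0) = Δ·Π!·Σ² = 6/143  (sign +1)
(m-triple is (0,0,0) — same symbol as above.)
combine: 4πI² = 429·6/143·6/143 = 108/143
take √, sign +1: I = 0.24515397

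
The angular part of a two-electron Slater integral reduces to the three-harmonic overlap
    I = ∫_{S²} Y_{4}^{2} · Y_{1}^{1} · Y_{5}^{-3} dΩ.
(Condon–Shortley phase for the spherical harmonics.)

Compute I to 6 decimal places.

Rules hold: Σm=0, L=10 even, 3≤5≤5.
N = 9·3·11 = 297
Δ = 0!·8!·2!/11! = 1/495
Racah Σ t=0..0: t=0:+1/576 = 1/576
⇒ 3j(4 1 5; 0 0 0)² = 5/99, sgn -1
Racah Σ t=0..0: t=0:+1/2880 = 1/2880
⇒ 3j(4 1 5; 2 1 -3)² = 28/495, sgn +1
4πI² = N·(3j₀)²·(3jₘ)² = 28/33
I = -1·√(0.848485/4π) = -0.25984664

-0.259847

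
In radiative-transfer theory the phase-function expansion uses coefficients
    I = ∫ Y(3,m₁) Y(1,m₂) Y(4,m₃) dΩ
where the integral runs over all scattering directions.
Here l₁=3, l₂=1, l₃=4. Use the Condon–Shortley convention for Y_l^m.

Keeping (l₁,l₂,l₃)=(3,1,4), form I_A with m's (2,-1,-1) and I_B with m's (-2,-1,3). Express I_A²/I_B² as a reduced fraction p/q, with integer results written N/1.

1/7

Same 3,1,4: normalisation and zero-m 3j drop out of the ratio.
A: Δ: 0! 6! 2! / 9! → 1/252; sum: t=0:+1/240 = 1/240; 3j²(3 1 4; 2 -1 -1) = Δ·Π!·Σ² = 1/84  (sign -1)
B: Δ: 0! 6! 2! / 9! → 1/252; sum: t=0:+1/240 = 1/240; 3j²(3 1 4; -2 -1 3) = Δ·Π!·Σ² = 1/12  (sign -1)
I_A²/I_B² = (1/84)/(1/12) = 1/7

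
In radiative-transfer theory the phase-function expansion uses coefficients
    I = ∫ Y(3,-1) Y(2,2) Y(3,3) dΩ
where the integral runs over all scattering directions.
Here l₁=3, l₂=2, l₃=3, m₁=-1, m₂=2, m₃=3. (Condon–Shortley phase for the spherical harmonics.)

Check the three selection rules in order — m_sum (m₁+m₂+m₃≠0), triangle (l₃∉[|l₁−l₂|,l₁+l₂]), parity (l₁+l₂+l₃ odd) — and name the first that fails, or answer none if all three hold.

m_sum

m₁+m₂+m₃ = -1 + 2 + 3 = 4  ✗
triangle: |3−2|=1 ≤ l₃=3 ≤ 3+2=5
parity: l₁+l₂+l₃ = 8 is even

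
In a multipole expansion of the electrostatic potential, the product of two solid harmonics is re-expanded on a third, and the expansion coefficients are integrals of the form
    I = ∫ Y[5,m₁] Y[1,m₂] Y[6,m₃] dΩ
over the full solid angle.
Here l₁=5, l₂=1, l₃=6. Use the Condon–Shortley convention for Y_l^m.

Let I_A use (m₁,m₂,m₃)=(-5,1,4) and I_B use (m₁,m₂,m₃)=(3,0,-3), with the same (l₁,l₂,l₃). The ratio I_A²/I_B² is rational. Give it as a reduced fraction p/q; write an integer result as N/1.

l's match ⇒ only the (l;m) 3-j factors differ between A and B.
A: triangle coeff Δ(5,1,6) = 1/858; Σ_t [0,0]: t=0:+1/7257600 = 1/7257600; (3j)²=1/858 [(5 1 6; -5 1 4)], sign=+1
B: triangle coeff Δ(5,1,6) = 1/858; Σ_t [0,0]: t=0:+1/80640 = 1/80640; (3j)²=9/286 [(5 1 6; 3 0 -3)], sign=-1
I_A²/I_B² = (1/858)/(9/286) = 1/27

1/27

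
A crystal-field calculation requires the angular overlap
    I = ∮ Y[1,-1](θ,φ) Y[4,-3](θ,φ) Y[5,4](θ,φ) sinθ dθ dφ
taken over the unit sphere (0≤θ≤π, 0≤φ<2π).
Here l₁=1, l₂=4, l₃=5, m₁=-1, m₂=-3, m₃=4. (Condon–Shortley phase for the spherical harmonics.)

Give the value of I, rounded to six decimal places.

m-sum 0 ✓  L=10 even ✓  3≤5≤5 ✓
Π(2lᵢ+1) = 3×9×11 = 297
triangle coeff Δ(1,4,5) = 1/495
Σ_t [0,0]: t=0:+1/576 = 1/576
(3j)²=5/99 [(1 4 5; 0 0 0)], sign=-1
Σ_t [0,0]: t=0:+1/10080 = 1/10080
(3j)²=4/55 [(1 4 5; -1 -3 4)], sign=-1
⇒ 4πI² = 12/11
I = (+1)√(12/11/(4π)) = 0.29463840

0.294638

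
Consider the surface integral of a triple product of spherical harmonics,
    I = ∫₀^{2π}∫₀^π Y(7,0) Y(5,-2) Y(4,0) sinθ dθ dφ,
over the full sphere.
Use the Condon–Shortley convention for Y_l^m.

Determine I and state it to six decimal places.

m-sum = 0 − 2 + 0 = -2 ≠ 0 ⇒ I = 0

0.000000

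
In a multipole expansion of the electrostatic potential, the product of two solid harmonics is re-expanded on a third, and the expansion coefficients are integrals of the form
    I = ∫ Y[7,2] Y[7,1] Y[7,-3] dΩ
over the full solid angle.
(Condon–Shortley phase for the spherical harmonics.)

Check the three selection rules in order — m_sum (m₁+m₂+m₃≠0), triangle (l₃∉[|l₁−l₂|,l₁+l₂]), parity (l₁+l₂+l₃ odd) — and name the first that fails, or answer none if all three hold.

parity

azimuthal sum: 2 + 1 − 3 = 0  ✓
0 ≤ 7 ≤ 14 (triangle on l)  ✓
L = 7 + 7 + 7 = 21 (odd)  ✗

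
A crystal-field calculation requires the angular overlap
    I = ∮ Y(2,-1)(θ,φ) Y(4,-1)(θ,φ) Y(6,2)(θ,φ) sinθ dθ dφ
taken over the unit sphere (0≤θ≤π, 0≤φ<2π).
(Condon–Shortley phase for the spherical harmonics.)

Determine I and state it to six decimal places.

0.238034

Rules hold: Σm=0, L=12 even, 2≤6≤6.
N = 5·9·13 = 585
Δ = 0!·4!·8!/13! = 1/6435
Racah Σ t=0..0: t=0:+1/2304 = 1/2304
⇒ 3j(2 4 6; 0 0 0)² = 5/143, sgn +1
Racah Σ t=0..0: t=0:+1/4320 = 1/4320
⇒ 3j(2 4 6; -1 -1 2)² = 224/6435, sgn +1
4πI² = N·(3j₀)²·(3jₘ)² = 1120/1573
I = +1·√(0.712015/4π) = 0.23803440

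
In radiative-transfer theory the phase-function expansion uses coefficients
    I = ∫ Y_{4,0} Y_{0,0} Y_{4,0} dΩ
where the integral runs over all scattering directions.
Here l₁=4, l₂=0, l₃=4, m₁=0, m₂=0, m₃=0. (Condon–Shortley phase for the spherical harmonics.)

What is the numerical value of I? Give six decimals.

Rules hold: Σm=0, L=8 even, 4≤4≤4.
N = 9·1·9 = 81
Δ = 0!·8!·0!/9! = 1/9
Racah Σ t=0..0: t=0:+1/576 = 1/576
⇒ 3j(4 0 4; 0 0 0)² = 1/9, sgn +1
(m-triple is (0,0,0) — same symbol as above.)
4πI² = N·(3j₀)²·(3jₘ)² = 1/1
I = +1·√(1/4π) = 0.28209479

0.282095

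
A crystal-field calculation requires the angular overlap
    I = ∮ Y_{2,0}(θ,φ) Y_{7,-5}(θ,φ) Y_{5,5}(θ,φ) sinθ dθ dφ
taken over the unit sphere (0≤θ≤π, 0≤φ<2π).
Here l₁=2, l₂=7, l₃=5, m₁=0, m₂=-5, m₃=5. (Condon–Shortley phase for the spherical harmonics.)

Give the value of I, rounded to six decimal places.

Checks pass: Σm=0; 14 even; l₃=5∈[5,9].
(2·2+1)(2·7+1)(2·5+1) = 825
Δ: 4! 0! 10! / 15! → 1/15015
sum: t=2:+1/57600 = 1/57600
3j²(2 7 5; 0 0 0) = Δ·Π!·Σ² = 21/715  (sign -1)
sum: t=2:+1/14515200 = 1/14515200
3j²(2 7 5; 0 -5 5) = Δ·Π!·Σ² = 2/455  (sign +1)
combine: 4πI² = 825·21/715·2/455 = 18/169
take √, sign -1: I = -0.09206360

-0.092064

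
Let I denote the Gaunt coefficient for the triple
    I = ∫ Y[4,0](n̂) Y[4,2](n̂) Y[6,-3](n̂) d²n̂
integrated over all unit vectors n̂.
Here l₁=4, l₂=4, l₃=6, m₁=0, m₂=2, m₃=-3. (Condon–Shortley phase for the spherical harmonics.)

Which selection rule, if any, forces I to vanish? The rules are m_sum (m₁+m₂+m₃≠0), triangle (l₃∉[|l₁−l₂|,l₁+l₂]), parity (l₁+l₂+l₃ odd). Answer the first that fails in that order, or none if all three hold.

m_sum

azimuthal sum: 0 + 2 − 3 = -1  ✗
0 ≤ 6 ≤ 8 (triangle on l)
L = 4 + 4 + 6 = 14 (even)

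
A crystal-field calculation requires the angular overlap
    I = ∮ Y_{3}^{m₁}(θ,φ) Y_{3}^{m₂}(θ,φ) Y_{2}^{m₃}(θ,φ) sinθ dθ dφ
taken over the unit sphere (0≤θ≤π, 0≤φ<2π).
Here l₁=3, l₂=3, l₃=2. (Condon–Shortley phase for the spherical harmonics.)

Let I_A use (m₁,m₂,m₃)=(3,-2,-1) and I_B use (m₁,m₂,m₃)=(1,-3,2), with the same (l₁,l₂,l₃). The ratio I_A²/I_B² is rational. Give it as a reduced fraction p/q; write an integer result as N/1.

Same 3,3,2: normalisation and zero-m 3j drop out of the ratio.
A: Δ: 4! 2! 2! / 9! → 1/3780; sum: t=0:+1/48 = 1/48; 3j²(3 3 2; 3 -2 -1) = Δ·Π!·Σ² = 5/84  (sign -1)
B: Δ: 4! 2! 2! / 9! → 1/3780; sum: t=0:+1/96 = 1/96; 3j²(3 3 2; 1 -3 2) = Δ·Π!·Σ² = 1/42  (sign +1)
I_A²/I_B² = (5/84)/(1/42) = 5/2

5/2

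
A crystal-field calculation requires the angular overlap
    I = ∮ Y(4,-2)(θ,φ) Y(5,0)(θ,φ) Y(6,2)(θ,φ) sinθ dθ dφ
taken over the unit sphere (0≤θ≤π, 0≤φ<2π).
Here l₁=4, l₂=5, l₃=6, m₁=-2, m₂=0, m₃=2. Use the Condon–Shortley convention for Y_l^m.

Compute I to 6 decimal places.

l₁+l₂+l₃=15 is odd: 3j(l;000)=0 ⇒ I=0

0.000000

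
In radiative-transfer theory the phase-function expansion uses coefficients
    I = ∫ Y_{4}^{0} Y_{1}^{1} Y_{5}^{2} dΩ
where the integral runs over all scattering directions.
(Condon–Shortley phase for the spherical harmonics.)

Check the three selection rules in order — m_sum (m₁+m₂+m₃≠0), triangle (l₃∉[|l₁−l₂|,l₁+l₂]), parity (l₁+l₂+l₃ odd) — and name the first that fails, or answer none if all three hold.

Σmᵢ = 3  ✗
l₃∈[|l₁−l₂|,l₁+l₂]=[3,5], have l₃=5
Σlᵢ = 10 ⇒ even

m_sum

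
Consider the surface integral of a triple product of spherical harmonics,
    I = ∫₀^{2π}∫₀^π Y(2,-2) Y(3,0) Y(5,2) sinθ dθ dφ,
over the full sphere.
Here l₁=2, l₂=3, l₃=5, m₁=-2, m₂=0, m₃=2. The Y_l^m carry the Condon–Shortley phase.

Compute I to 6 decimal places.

Rules hold: Σm=0, L=10 even, 1≤5≤5.
N = 5·7·11 = 385
Δ = 0!·4!·6!/11! = 1/2310
Racah Σ t=0..0: t=0:+1/144 = 1/144
⇒ 3j(2 3 5; 0 0 0)² = 10/231, sgn -1
Racah Σ t=0..0: t=0:+1/864 = 1/864
⇒ 3j(2 3 5; -2 0 2)² = 1/66, sgn -1
4πI² = N·(3j₀)²·(3jₘ)² = 25/99
I = +1·√(0.252525/4π) = 0.14175797

0.141758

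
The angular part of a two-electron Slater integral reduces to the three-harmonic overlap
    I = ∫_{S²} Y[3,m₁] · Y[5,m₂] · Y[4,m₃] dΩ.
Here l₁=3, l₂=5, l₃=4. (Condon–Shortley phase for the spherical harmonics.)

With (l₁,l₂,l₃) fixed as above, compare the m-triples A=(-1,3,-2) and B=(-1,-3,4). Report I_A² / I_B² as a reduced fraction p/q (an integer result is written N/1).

81/112

l's match ⇒ only the (l;m) 3-j factors differ between A and B.
A: triangle coeff Δ(3,5,4) = 1/180180; Σ_t [2,4]: t=2:+1/5760 t=3:−1/720 t=4:+1/2304 = -1/1280; (3j)²=27/1430 [(3 5 4; -1 3 -2)], sign=-1
B: triangle coeff Δ(3,5,4) = 1/180180; Σ_t [2,2]: t=2:+1/5760 = 1/5760; (3j)²=56/2145 [(3 5 4; -1 -3 4)], sign=+1
I_A²/I_B² = (27/1430)/(56/2145) = 81/112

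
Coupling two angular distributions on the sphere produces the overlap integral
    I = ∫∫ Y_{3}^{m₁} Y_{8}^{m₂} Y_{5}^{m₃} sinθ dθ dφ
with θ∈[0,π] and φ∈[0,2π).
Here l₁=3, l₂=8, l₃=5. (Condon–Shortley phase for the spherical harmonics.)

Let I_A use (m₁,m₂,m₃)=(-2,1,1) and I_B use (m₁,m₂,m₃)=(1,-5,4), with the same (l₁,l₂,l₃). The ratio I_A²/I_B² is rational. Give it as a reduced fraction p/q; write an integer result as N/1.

l's match ⇒ only the (l;m) 3-j factors differ between A and B.
A: triangle coeff Δ(3,8,5) = 1/136136; Σ_t [5,5]: t=5:−1/2073600 = -1/2073600; (3j)²=63/9724 [(3 8 5; -2 1 1)], sign=-1
B: triangle coeff Δ(3,8,5) = 1/136136; Σ_t [2,2]: t=2:+1/17418240 = 1/17418240; (3j)²=15/952 [(3 8 5; 1 -5 4)], sign=-1
I_A²/I_B² = (63/9724)/(15/952) = 294/715

294/715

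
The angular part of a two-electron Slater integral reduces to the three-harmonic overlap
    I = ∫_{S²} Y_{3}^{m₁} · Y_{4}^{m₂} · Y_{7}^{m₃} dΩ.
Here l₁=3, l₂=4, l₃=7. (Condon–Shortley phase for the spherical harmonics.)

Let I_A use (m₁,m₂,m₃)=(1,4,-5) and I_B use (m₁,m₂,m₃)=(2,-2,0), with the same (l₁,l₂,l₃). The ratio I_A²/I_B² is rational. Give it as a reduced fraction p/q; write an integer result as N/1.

l's match ⇒ only the (l;m) 3-j factors differ between A and B.
A: triangle coeff Δ(3,4,7) = 1/45045; Σ_t [0,0]: t=0:+1/1935360 = 1/1935360; (3j)²=1/91 [(3 4 7; 1 4 -5)], sign=+1
B: triangle coeff Δ(3,4,7) = 1/45045; Σ_t [0,0]: t=0:+1/172800 = 1/172800; (3j)²=7/2145 [(3 4 7; 2 -2 0)], sign=-1
I_A²/I_B² = (1/91)/(7/2145) = 165/49

165/49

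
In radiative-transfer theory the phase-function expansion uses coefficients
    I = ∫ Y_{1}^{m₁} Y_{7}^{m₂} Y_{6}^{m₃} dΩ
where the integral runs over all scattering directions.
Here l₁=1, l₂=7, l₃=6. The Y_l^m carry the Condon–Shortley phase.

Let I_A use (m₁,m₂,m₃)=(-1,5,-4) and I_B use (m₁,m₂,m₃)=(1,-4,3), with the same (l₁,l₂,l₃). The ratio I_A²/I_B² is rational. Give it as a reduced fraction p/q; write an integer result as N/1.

6/5

l's match ⇒ only the (l;m) 3-j factors differ between A and B.
A: triangle coeff Δ(1,7,6) = 1/1365; Σ_t [2,2]: t=2:+1/14515200 = 1/14515200; (3j)²=22/455 [(1 7 6; -1 5 -4)], sign=+1
B: triangle coeff Δ(1,7,6) = 1/1365; Σ_t [0,0]: t=0:+1/4354560 = 1/4354560; (3j)²=11/273 [(1 7 6; 1 -4 3)], sign=-1
I_A²/I_B² = (22/455)/(11/273) = 6/5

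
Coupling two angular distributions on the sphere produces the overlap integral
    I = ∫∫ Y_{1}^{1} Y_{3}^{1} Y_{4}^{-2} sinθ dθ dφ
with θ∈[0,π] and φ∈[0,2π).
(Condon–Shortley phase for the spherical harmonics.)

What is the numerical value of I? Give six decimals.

m-sum 0 ✓  L=8 even ✓  2≤4≤4 ✓
Π(2lᵢ+1) = 3×7×9 = 189
triangle coeff Δ(1,3,4) = 1/252
Σ_t [0,0]: t=0:+1/36 = 1/36
(3j)²=4/63 [(1 3 4; 0 0 0)], sign=+1
Σ_t [0,0]: t=0:+1/96 = 1/96
(3j)²=5/84 [(1 3 4; 1 1 -2)], sign=+1
⇒ 4πI² = 5/7
I = (+1)√(5/7/(4π)) = 0.23841361

0.238414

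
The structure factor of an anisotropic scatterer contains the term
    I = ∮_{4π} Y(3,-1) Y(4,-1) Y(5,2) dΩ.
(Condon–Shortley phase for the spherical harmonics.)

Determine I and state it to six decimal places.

m-sum 0 ✓  L=12 even ✓  1≤5≤7 ✓
Π(2lᵢ+1) = 7×9×11 = 693
triangle coeff Δ(3,4,5) = 1/180180
Σ_t [0,2]: t=0:+1/576 t=1:−1/144 t=2:+1/576 = -1/288
(3j)²=20/1001 [(3 4 5; 0 0 0)], sign=+1
Σ_t [0,2]: t=0:+1/1728 t=1:−1/288 t=2:+1/960 = -1/540
(3j)²=128/6435 [(3 4 5; -1 -1 2)], sign=+1
⇒ 4πI² = 512/1859
I = (+1)√(512/1859/(4π)) = 0.14804384

0.148044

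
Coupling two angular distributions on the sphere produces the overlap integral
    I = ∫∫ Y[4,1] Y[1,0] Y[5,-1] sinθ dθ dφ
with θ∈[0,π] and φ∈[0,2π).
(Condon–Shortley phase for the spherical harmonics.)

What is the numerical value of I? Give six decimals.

Checks pass: Σm=0; 10 even; l₃=5∈[3,5].
(2·4+1)(2·1+1)(2·5+1) = 297
Δ: 0! 8! 2! / 11! → 1/495
sum: t=0:+1/576 = 1/576
3j²(4 1 5; 0 0 0) = Δ·Π!·Σ² = 5/99  (sign -1)
sum: t=0:+1/720 = 1/720
3j²(4 1 5; 1 0 -1) = Δ·Π!·Σ² = 8/165  (sign +1)
combine: 4πI² = 297·5/99·8/165 = 8/11
take √, sign -1: I = -0.24057125

-0.240571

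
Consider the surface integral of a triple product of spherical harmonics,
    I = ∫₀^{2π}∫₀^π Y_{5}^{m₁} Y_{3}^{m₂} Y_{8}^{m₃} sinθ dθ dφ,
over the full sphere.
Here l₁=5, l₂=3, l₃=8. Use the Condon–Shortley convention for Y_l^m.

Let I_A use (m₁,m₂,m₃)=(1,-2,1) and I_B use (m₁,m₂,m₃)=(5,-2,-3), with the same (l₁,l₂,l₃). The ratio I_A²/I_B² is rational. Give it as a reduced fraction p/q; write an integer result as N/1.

882/11

Shared (l₁,l₂,l₃)=(5,3,8): N and (l;000)² cancel in I_A²/I_B².
A: Δ = 0!·10!·6!/17! = 1/136136; Racah Σ t=0..0: t=0:+1/2073600 = 1/2073600; ⇒ 3j(5 3 8; 1 -2 1)² = 63/9724, sgn -1
B: Δ = 0!·10!·6!/17! = 1/136136; Racah Σ t=0..0: t=0:+1/435456000 = 1/435456000; ⇒ 3j(5 3 8; 5 -2 -3)² = 1/12376, sgn -1
I_A²/I_B² = (63/9724)/(1/12376) = 882/11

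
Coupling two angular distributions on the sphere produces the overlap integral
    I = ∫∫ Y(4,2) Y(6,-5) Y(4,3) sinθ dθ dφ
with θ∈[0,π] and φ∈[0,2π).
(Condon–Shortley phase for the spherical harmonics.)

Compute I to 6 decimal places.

-0.100084

m-sum 0 ✓  L=14 even ✓  2≤4≤10 ✓
Π(2lᵢ+1) = 9×13×9 = 1053
triangle coeff Δ(4,6,4) = 1/1261260
Σ_t [2,4]: t=2:+1/4608 t=3:−1/1296 t=4:+1/4608 = -7/20736
(3j)²=20/1287 [(4 6 4; 0 0 0)], sign=-1
Σ_t [0,1]: t=0:+1/172800 t=1:−1/86400 = -1/172800
(3j)²=1/130 [(4 6 4; 2 -5 3)], sign=+1
⇒ 4πI² = 18/143
I = (-1)√(18/143/(4π)) = -0.10008369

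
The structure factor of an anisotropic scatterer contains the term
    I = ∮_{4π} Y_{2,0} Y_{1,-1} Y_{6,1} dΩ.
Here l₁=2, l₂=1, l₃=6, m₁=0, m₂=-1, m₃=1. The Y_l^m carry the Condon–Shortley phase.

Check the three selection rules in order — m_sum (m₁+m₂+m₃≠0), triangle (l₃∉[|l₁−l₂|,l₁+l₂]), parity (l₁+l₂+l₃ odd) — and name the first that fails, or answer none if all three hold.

m₁+m₂+m₃ = 0 − 1 + 1 = 0  ✓
triangle: |2−1|=1 ≤ l₃=6 ≤ 2+1=3  ✗
parity: l₁+l₂+l₃ = 9 is odd

triangle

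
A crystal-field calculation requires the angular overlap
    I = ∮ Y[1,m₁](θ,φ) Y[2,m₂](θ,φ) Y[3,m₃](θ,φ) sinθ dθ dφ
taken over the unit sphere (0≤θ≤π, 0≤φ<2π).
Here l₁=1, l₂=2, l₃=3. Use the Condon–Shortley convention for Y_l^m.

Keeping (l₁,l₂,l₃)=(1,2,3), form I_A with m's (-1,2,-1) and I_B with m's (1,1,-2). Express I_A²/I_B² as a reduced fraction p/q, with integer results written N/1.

Same 1,2,3: normalisation and zero-m 3j drop out of the ratio.
A: Δ: 0! 2! 4! / 7! → 1/105; sum: t=0:+1/48 = 1/48; 3j²(1 2 3; -1 2 -1) = Δ·Π!·Σ² = 1/105  (sign +1)
B: Δ: 0! 2! 4! / 7! → 1/105; sum: t=0:+1/12 = 1/12; 3j²(1 2 3; 1 1 -2) = Δ·Π!·Σ² = 2/21  (sign -1)
I_A²/I_B² = (1/105)/(2/21) = 1/10

1/10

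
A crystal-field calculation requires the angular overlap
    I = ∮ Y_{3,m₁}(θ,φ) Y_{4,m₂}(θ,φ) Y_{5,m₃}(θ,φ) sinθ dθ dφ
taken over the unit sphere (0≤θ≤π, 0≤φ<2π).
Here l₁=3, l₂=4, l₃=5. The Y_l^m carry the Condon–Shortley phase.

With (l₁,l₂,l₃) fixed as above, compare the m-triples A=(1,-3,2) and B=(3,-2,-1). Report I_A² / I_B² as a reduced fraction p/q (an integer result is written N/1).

l's match ⇒ only the (l;m) 3-j factors differ between A and B.
A: triangle coeff Δ(3,4,5) = 1/180180; Σ_t [0,1]: t=0:+1/960 t=1:−1/4320 = 7/8640; (3j)²=343/12870 [(3 4 5; 1 -3 2)], sign=-1
B: triangle coeff Δ(3,4,5) = 1/180180; Σ_t [0,0]: t=0:+1/2304 = 1/2304; (3j)²=75/4004 [(3 4 5; 3 -2 -1)], sign=+1
I_A²/I_B² = (343/12870)/(75/4004) = 4802/3375

4802/3375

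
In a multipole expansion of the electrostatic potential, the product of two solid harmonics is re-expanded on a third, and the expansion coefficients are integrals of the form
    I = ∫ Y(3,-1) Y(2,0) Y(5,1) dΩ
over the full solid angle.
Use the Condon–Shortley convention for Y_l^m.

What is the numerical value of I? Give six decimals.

Checks pass: Σm=0; 10 even; l₃=5∈[1,5].
(2·3+1)(2·2+1)(2·5+1) = 385
Δ: 0! 6! 4! / 11! → 1/2310
sum: t=0:+1/144 = 1/144
3j²(3 2 5; 0 0 0) = Δ·Π!·Σ² = 10/231  (sign -1)
sum: t=0:+1/192 = 1/192
3j²(3 2 5; -1 0 1) = Δ·Π!·Σ² = 3/77  (sign +1)
combine: 4πI² = 385·10/231·3/77 = 50/77
take √, sign -1: I = -0.22731846

-0.227318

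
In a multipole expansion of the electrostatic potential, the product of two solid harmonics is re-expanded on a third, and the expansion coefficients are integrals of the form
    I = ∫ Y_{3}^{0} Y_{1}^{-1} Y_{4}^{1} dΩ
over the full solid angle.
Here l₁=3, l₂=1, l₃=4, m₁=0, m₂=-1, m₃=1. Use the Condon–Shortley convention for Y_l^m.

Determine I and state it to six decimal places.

-0.194664

Rules hold: Σm=0, L=8 even, 2≤4≤4.
N = 7·3·9 = 189
Δ = 0!·6!·2!/9! = 1/252
Racah Σ t=0..0: t=0:+1/36 = 1/36
⇒ 3j(3 1 4; 0 0 0)² = 4/63, sgn +1
Racah Σ t=0..0: t=0:+1/72 = 1/72
⇒ 3j(3 1 4; 0 -1 1)² = 5/126, sgn -1
4πI² = N·(3j₀)²·(3jₘ)² = 10/21
I = -1·√(0.47619/4π) = -0.19466390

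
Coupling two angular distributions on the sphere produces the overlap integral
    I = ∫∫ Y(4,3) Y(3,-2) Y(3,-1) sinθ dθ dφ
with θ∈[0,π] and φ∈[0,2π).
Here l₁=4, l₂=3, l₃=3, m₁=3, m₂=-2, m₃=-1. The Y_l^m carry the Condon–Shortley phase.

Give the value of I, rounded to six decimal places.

-0.095955

m-sum 0 ✓  L=10 even ✓  1≤3≤7 ✓
Π(2lᵢ+1) = 9×7×7 = 441
triangle coeff Δ(4,3,3) = 1/34650
Σ_t [1,3]: t=1:−1/72 t=2:+1/16 t=3:−1/72 = 5/144
(3j)²=2/77 [(4 3 3; 0 0 0)], sign=-1
Σ_t [0,1]: t=0:+1/144 t=1:−1/288 = 1/288
(3j)²=1/99 [(4 3 3; 3 -2 -1)], sign=+1
⇒ 4πI² = 14/121
I = (-1)√(14/121/(4π)) = -0.09595473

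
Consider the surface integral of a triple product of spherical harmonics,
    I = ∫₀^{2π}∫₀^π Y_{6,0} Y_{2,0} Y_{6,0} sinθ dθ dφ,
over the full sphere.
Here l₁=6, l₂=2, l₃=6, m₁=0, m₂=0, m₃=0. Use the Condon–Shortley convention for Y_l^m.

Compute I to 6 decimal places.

0.160563

Checks pass: Σm=0; 14 even; l₃=6∈[4,8].
(2·6+1)(2·2+1)(2·6+1) = 845
Δ: 2! 10! 2! / 15! → 1/90090
sum: t=0:+1/69120 t=1:−1/14400 t=2:+1/69120 = -7/172800
3j²(6 2 6; 0 0 0) = Δ·Π!·Σ² = 14/715  (sign -1)
(m-triple is (0,0,0) — same symbol as above.)
combine: 4πI² = 845·14/715·14/715 = 196/605
take √, sign +1: I = 0.16056298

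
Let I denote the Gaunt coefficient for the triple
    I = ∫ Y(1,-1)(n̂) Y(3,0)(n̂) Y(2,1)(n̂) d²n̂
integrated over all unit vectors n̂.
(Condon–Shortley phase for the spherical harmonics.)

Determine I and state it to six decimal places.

0.143048

Rules hold: Σm=0, L=6 even, 2≤2≤4.
N = 3·7·5 = 105
Δ = 2!·0!·4!/7! = 1/105
Racah Σ t=1..1: t=1:−1/4 = -1/4
⇒ 3j(1 3 2; 0 0 0)² = 3/35, sgn -1
Racah Σ t=2..2: t=2:+1/12 = 1/12
⇒ 3j(1 3 2; -1 0 1)² = 1/35, sgn -1
4πI² = N·(3j₀)²·(3jₘ)² = 9/35
I = +1·√(0.257143/4π) = 0.14304817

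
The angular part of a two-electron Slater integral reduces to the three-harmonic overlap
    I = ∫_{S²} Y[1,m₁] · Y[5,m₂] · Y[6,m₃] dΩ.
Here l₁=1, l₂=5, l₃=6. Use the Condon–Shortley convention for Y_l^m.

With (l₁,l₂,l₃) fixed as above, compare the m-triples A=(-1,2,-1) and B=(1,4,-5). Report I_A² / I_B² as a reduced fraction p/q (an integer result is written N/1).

2/11

Shared (l₁,l₂,l₃)=(1,5,6): N and (l;000)² cancel in I_A²/I_B².
A: Δ = 0!·2!·10!/13! = 1/858; Racah Σ t=0..0: t=0:+1/60480 = 1/60480; ⇒ 3j(1 5 6; -1 2 -1)² = 5/429, sgn -1
B: Δ = 0!·2!·10!/13! = 1/858; Racah Σ t=0..0: t=0:+1/725760 = 1/725760; ⇒ 3j(1 5 6; 1 4 -5)² = 5/78, sgn -1
I_A²/I_B² = (5/429)/(5/78) = 2/11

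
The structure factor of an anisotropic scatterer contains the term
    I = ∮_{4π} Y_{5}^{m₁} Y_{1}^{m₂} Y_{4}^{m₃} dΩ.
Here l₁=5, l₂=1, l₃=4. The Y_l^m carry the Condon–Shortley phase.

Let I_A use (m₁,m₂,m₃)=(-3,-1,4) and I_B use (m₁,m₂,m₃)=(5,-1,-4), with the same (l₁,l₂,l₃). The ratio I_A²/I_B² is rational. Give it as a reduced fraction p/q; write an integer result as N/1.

Shared (l₁,l₂,l₃)=(5,1,4): N and (l;000)² cancel in I_A²/I_B².
A: Δ = 2!·8!·0!/11! = 1/495; Racah Σ t=0..0: t=0:+1/80640 = 1/80640; ⇒ 3j(5 1 4; -3 -1 4)² = 1/495, sgn +1
B: Δ = 2!·8!·0!/11! = 1/495; Racah Σ t=0..0: t=0:+1/80640 = 1/80640; ⇒ 3j(5 1 4; 5 -1 -4)² = 1/11, sgn +1
I_A²/I_B² = (1/495)/(1/11) = 1/45

1/45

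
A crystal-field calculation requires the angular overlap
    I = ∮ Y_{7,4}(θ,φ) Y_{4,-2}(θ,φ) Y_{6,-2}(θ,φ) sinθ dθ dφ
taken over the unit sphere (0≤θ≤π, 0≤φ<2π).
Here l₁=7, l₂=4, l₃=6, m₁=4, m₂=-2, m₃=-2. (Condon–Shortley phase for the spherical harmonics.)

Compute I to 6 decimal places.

0.000000

Σlᵢ=17 odd — θ-integrand is odd under cosθ→−cosθ; I=0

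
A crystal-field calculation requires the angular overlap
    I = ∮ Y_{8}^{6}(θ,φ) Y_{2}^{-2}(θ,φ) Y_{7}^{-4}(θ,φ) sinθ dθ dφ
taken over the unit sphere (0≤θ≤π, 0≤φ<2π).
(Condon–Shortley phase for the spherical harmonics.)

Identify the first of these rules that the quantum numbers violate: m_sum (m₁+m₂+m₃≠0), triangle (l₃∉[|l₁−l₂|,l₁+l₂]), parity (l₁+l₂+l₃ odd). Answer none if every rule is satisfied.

azimuthal sum: 6 − 2 − 4 = 0  ✓
6 ≤ 7 ≤ 10 (triangle on l)  ✓
L = 8 + 2 + 7 = 17 (odd)  ✗

parity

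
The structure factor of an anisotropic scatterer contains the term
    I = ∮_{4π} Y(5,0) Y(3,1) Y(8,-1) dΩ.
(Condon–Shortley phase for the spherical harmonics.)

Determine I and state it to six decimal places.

Checks pass: Σm=0; 16 even; l₃=8∈[2,8].
(2·5+1)(2·3+1)(2·8+1) = 1309
Δ: 0! 10! 6! / 17! → 1/136136
sum: t=0:+1/518400 = 1/518400
3j²(5 3 8; 0 0 0) = Δ·Π!·Σ² = 56/2431  (sign +1)
sum: t=0:+1/691200 = 1/691200
3j²(5 3 8; 0 1 -1) = Δ·Π!·Σ² = 189/9724  (sign -1)
combine: 4πI² = 1309·56/2431·189/9724 = 18522/31603
take √, sign -1: I = -0.21596076

-0.215961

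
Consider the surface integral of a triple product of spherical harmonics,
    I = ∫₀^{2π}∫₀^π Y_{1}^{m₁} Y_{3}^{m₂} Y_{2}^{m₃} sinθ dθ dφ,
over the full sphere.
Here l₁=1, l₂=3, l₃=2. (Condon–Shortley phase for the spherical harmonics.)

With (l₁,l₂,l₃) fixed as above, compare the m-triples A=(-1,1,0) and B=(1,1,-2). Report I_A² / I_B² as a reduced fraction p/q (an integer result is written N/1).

Same 1,3,2: normalisation and zero-m 3j drop out of the ratio.
A: Δ: 2! 0! 4! / 7! → 1/105; sum: t=2:+1/8 = 1/8; 3j²(1 3 2; -1 1 0) = Δ·Π!·Σ² = 2/35  (sign +1)
B: Δ: 2! 0! 4! / 7! → 1/105; sum: t=0:+1/48 = 1/48; 3j²(1 3 2; 1 1 -2) = Δ·Π!·Σ² = 1/105  (sign +1)
I_A²/I_B² = (2/35)/(1/105) = 6/1

6/1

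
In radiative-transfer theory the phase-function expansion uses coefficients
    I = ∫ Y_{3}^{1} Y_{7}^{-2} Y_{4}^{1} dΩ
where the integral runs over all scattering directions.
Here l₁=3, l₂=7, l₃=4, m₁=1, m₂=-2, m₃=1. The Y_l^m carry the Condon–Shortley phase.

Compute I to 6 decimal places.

0.239176

m-sum 0 ✓  L=14 even ✓  4≤4≤10 ✓
Π(2lᵢ+1) = 7×15×9 = 945
triangle coeff Δ(3,7,4) = 1/45045
Σ_t [3,3]: t=3:−1/20736 = -1/20736
(3j)²=35/1287 [(3 7 4; 0 0 0)], sign=-1
Σ_t [2,2]: t=2:+1/34560 = 1/34560
(3j)²=4/143 [(3 7 4; 1 -2 1)], sign=-1
⇒ 4πI² = 14700/20449
I = (+1)√(14700/20449/(4π)) = 0.23917605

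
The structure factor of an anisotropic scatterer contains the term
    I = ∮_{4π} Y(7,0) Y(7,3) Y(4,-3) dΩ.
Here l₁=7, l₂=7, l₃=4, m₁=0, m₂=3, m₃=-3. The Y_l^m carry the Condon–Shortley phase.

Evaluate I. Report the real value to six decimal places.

0.094835

Rules hold: Σm=0, L=18 even, 0≤4≤14.
N = 15·15·9 = 2025
Δ = 10!·4!·4!/19! = 1/58198140
Racah Σ t=3..7: t=3:−1/17418240 t=4:+1/622080 t=5:−1/230400 t=6:+1/622080 t=7:−1/17418240 = -1/806400
⇒ 3j(7 7 4; 0 0 0)² = 2268/230945, sgn -1
Racah Σ t=6..7: t=6:+1/2488320 t=7:−1/4354560 = 1/5806080
⇒ 3j(7 7 4; 0 3 -3)² = 525/92378, sgn -1
4πI² = N·(3j₀)²·(3jₘ)² = 241116750/2133423721
I = +1·√(0.113019/4π) = 0.09483534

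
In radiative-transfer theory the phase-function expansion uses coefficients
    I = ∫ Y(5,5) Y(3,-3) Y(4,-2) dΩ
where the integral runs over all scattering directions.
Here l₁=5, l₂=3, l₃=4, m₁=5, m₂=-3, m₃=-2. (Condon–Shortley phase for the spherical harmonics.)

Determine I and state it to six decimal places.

m-sum 0 ✓  L=12 even ✓  2≤4≤8 ✓
Π(2lᵢ+1) = 11×7×9 = 693
triangle coeff Δ(5,3,4) = 1/180180
Σ_t [1,3]: t=1:−1/576 t=2:+1/144 t=3:−1/576 = 1/288
(3j)²=20/1001 [(5 3 4; 0 0 0)], sign=+1
Σ_t [0,0]: t=0:+1/34560 = 1/34560
(3j)²=5/286 [(5 3 4; 5 -3 -2)], sign=+1
⇒ 4πI² = 450/1859
I = (+1)√(450/1859/(4π)) = 0.13879110

0.138791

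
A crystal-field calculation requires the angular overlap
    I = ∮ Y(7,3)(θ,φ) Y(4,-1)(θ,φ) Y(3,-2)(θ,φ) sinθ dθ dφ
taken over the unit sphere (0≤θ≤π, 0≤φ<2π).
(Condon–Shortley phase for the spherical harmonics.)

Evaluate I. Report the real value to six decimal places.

-0.213926

Rules hold: Σm=0, L=14 even, 3≤3≤11.
N = 15·9·7 = 945
Δ = 8!·6!·0!/15! = 1/45045
Racah Σ t=4..4: t=4:+1/20736 = 1/20736
⇒ 3j(7 4 3; 0 0 0)² = 35/1287, sgn -1
Racah Σ t=3..3: t=3:−1/86400 = -1/86400
⇒ 3j(7 4 3; 3 -1 -2)² = 16/715, sgn +1
4πI² = N·(3j₀)²·(3jₘ)² = 11760/20449
I = -1·√(0.575089/4π) = -0.21392557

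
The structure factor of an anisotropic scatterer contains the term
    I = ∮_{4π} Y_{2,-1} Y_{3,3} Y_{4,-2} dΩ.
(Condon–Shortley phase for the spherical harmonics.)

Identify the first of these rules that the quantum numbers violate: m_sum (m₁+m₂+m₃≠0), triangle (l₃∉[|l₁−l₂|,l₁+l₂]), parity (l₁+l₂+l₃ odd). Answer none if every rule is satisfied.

parity

azimuthal sum: -1 + 3 − 2 = 0  ✓
1 ≤ 4 ≤ 5 (triangle on l)  ✓
L = 2 + 3 + 4 = 9 (odd)  ✗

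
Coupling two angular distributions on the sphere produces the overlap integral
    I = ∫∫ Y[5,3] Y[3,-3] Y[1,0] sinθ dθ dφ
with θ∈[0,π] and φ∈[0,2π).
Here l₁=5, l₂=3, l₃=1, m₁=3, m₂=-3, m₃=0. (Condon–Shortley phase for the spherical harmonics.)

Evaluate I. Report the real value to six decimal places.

0.000000

l₃=1 ∉ [2,8] — triangle fails ⇒ I = 0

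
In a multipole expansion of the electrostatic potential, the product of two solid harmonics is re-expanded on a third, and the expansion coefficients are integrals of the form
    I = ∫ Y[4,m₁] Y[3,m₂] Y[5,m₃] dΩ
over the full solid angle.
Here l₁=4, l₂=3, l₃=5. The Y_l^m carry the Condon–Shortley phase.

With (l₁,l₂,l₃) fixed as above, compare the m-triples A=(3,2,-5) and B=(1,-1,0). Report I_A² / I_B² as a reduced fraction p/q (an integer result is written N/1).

490/1

Same 4,3,5: normalisation and zero-m 3j drop out of the ratio.
A: Δ: 2! 6! 4! / 13! → 1/180180; sum: t=1:−1/17280 = -1/17280; 3j²(4 3 5; 3 2 -5) = Δ·Π!·Σ² = 35/858  (sign -1)
B: Δ: 2! 6! 4! / 13! → 1/180180; sum: t=0:+1/288 t=1:−1/288 t=2:+1/5760 = 1/5760; 3j²(4 3 5; 1 -1 0) = Δ·Π!·Σ² = 1/12012  (sign -1)
I_A²/I_B² = (35/858)/(1/12012) = 490/1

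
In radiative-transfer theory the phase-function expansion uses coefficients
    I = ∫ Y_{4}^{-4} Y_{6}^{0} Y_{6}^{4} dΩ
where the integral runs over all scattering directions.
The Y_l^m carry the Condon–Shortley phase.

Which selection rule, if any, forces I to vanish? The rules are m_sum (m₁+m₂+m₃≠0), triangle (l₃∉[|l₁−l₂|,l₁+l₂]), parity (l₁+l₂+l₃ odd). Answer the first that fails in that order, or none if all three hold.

none

m₁+m₂+m₃ = -4 + 0 + 4 = 0  ✓
triangle: |4−6|=2 ≤ l₃=6 ≤ 4+6=10  ✓
parity: l₁+l₂+l₃ = 16 is even  ✓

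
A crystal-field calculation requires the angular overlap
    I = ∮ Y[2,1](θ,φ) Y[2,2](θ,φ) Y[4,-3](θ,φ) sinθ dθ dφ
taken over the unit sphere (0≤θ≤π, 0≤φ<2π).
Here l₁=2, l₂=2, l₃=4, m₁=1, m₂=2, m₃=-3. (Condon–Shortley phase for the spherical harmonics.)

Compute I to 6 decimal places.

-0.238414

Rules hold: Σm=0, L=8 even, 0≤4≤4.
N = 5·5·9 = 225
Δ = 0!·4!·4!/9! = 1/630
Racah Σ t=0..0: t=0:+1/16 = 1/16
⇒ 3j(2 2 4; 0 0 0)² = 2/35, sgn +1
Racah Σ t=0..0: t=0:+1/144 = 1/144
⇒ 3j(2 2 4; 1 2 -3)² = 1/18, sgn -1
4πI² = N·(3j₀)²·(3jₘ)² = 5/7
I = -1·√(0.714286/4π) = -0.23841361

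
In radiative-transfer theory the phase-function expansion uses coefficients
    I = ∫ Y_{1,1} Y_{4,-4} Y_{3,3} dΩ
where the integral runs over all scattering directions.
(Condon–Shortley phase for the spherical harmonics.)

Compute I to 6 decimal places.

Checks pass: Σm=0; 8 even; l₃=3∈[3,5].
(2·1+1)(2·4+1)(2·3+1) = 189
Δ: 2! 0! 6! / 9! → 1/252
sum: t=1:−1/36 = -1/36
3j²(1 4 3; 0 0 0) = Δ·Π!·Σ² = 4/63  (sign +1)
sum: t=0:+1/1440 = 1/1440
3j²(1 4 3; 1 -4 3) = Δ·Π!·Σ² = 1/9  (sign +1)
combine: 4πI² = 189·4/63·1/9 = 4/3
take √, sign +1: I = 0.32573501

0.325735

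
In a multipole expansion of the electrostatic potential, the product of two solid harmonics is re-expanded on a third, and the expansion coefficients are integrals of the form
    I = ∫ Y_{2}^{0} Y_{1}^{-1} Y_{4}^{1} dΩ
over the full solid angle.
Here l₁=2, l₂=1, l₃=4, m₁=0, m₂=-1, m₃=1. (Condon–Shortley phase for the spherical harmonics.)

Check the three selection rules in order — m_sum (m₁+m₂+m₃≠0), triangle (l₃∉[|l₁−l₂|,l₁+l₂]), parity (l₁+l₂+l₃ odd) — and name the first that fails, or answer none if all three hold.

triangle

m₁+m₂+m₃ = 0 − 1 + 1 = 0  ✓
triangle: |2−1|=1 ≤ l₃=4 ≤ 2+1=3  ✗
parity: l₁+l₂+l₃ = 7 is odd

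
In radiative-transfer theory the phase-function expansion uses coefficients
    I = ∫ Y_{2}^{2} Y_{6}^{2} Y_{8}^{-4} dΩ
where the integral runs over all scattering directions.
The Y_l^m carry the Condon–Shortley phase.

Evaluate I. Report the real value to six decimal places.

0.188806

Rules hold: Σm=0, L=16 even, 4≤8≤8.
N = 5·13·17 = 1105
Δ = 0!·4!·12!/17! = 1/30940
Racah Σ t=0..0: t=0:+1/2073600 = 1/2073600
⇒ 3j(2 6 8; 0 0 0)² = 28/1105, sgn +1
Racah Σ t=0..0: t=0:+1/23224320 = 1/23224320
⇒ 3j(2 6 8; 2 2 -4)² = 99/6188, sgn +1
4πI² = N·(3j₀)²·(3jₘ)² = 99/221
I = +1·√(0.447964/4π) = 0.18880632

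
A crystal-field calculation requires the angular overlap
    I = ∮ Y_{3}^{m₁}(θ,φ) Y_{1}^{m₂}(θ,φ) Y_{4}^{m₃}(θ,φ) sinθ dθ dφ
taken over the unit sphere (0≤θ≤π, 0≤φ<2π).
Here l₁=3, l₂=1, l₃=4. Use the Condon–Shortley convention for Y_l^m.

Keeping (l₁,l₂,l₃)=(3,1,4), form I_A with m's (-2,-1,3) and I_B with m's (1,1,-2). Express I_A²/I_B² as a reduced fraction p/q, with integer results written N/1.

7/5

Same 3,1,4: normalisation and zero-m 3j drop out of the ratio.
A: Δ: 0! 6! 2! / 9! → 1/252; sum: t=0:+1/240 = 1/240; 3j²(3 1 4; -2 -1 3) = Δ·Π!·Σ² = 1/12  (sign -1)
B: Δ: 0! 6! 2! / 9! → 1/252; sum: t=0:+1/96 = 1/96; 3j²(3 1 4; 1 1 -2) = Δ·Π!·Σ² = 5/84  (sign +1)
I_A²/I_B² = (1/12)/(5/84) = 7/5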